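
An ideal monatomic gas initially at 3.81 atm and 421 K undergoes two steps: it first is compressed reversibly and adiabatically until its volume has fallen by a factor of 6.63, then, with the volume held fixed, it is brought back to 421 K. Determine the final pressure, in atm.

P₃ ≈ 25.3 atm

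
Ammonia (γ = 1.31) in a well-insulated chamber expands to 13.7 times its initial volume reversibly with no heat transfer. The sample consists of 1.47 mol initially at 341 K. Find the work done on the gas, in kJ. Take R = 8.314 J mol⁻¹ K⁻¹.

W ≈ -7.47 kJ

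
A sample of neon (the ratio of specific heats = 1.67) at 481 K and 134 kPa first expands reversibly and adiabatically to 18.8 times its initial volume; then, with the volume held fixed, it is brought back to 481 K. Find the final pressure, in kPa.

P₃ ≈ 7.13 kPa

Adiabatic step (PV^γ = const): P₂ = 134×(1/18.8)^(1.67) = 0.9983 kPa; T₂ = 481×(1/18.8)^(0.67) = 67.37 K.
Isochoric: P₃ = P₂(T₃/T₂) = 0.9983 × (481/67.37) = 7.128 kPa.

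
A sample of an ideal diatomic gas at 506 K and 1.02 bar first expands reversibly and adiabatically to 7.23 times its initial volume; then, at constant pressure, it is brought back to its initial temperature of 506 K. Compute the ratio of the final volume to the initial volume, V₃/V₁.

For a diatomic ideal gas γ = 7/5.
Adiabatic step: V₂/V₁ = 7.23; T₂ = T₁·(1/7.23)^(2/5) = 229.3 K.
Isobaric step: V₃/V₂ = T₃/T₂ = 506/229.3.
V₃/V₁ = (V₂/V₁)(V₃/V₂) = 7.23 × (506/229.3) = 15.95.

V₃/V₁ ≈ 16.0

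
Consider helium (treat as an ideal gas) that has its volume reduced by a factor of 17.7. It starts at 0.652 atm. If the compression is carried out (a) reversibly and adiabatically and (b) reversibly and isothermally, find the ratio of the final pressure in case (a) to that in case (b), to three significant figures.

P_adiabatic / P_isothermal ≈ 6.79

For a monatomic ideal gas γ = 5/3.
Isothermal: P_b = P₁(V₁/V₂) = 0.652×17.7.
Adiabatic: P_a = P₁(V₁/V₂)^γ = 0.652×17.7^(5/3).
P_a/P_b = (V₁/V₂)^(γ−1) = 17.7^(2/3) = 6.792.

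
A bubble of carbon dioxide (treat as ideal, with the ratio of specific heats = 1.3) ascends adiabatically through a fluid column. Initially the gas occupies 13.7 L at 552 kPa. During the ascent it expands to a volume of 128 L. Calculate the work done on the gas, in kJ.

P₂ = P₁(V₁/V₂)^γ = 552×(13.7/128)^(1.3) = 30.22 kPa.
For a reversible adiabat, W_by_gas = (P₁V₁ − P₂V₂)/(γ−1).
W_by = (552000×0.0137 − 30220×0.128) / (0.3) = 12310 J.
W_on_gas = −W_by = -12310 J.

W ≈ -12.3 kJ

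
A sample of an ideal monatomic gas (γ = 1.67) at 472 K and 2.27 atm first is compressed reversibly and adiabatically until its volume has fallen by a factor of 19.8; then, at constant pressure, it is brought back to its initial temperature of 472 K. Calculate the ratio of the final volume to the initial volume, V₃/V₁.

Adiabatic step: V₂/V₁ = 0.05051; T₂ = T₁·19.8^(0.67) = 3489 K.
Isobaric step: V₃/V₂ = T₃/T₂ = 472/3489.
V₃/V₁ = (V₂/V₁)(V₃/V₂) = 0.05051 × (472/3489) = 0.006832.

V₃/V₁ ≈ 0.00683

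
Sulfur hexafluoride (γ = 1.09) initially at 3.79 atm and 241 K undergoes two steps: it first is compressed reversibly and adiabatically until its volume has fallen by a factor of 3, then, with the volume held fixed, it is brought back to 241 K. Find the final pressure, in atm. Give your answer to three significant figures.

Adiabatic step (PV^γ = const): P₂ = 3.79×3^(1.09) = 12.55 atm; T₂ = 241×3^(0.09) = 266 K.
Isochoric: P₃ = P₂(T₃/T₂) = 12.55 × (241/266) = 11.37 atm.

P₃ ≈ 11.4 atm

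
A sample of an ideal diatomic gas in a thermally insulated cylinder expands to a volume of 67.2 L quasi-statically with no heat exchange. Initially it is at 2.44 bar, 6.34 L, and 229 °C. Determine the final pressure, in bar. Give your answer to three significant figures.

P₂ ≈ 0.0895 bar

Since PV^γ is constant along a reversible adiabat, P₂ = P₁ (V₁/V₂)^γ.
γ = 7/5 for a diatomic ideal gas.
P₂ = 2.44 × (6.34/67.2)^(7/5) = 0.08954 bar.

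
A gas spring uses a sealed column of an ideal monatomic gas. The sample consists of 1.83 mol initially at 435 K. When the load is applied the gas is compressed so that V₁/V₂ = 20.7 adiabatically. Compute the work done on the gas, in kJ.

W ≈ 64.9 kJ

Adiabatic: T₁V₁^(γ−1) = T₂V₂^(γ−1) ⇒ T₂ = T₁ (V₁/V₂)^(γ−1).
γ = 5/3 for a monatomic ideal gas, so γ−1 = 2/3.
T₂ = 435 × 20.7^(2/3) = 3279 K.
Q = 0, so ΔU = W_on_gas = nCᵥΔT with Cᵥ = R/(γ−1) = 12.47 J/(mol·K).
ΔU = 1.83 × 12.47 × (3279 − 435) = 64920 J.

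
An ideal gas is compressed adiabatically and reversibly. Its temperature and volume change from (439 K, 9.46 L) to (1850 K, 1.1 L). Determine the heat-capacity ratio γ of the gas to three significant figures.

γ ≈ 1.67

TV^(γ−1) = const ⇒ γ − 1 = ln(T₂/T₁) / ln(V₁/V₂).
γ = 1 + ln(1850/439) / ln(9.46/1.1) = 1.668.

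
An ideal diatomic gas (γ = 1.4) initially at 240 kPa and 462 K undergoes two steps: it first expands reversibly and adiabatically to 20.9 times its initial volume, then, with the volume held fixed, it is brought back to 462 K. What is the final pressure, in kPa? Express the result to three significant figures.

P₃ ≈ 11.5 kPa

Adiabatic step (PV^γ = const): P₂ = 240×(1/20.9)^(1.4) = 3.404 kPa; T₂ = 462×(1/20.9)^(0.4) = 137 K.
Isochoric: P₃ = P₂(T₃/T₂) = 3.404 × (462/137) = 11.48 kPa.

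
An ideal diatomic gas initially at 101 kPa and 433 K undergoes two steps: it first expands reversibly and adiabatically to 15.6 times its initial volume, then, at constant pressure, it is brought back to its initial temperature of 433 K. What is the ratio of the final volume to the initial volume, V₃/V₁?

For a diatomic ideal gas γ = 7/5.
Adiabatic step: V₂/V₁ = 15.6; T₂ = T₁·(1/15.6)^(2/5) = 144.3 K.
Isobaric step: V₃/V₂ = T₃/T₂ = 433/144.3.
V₃/V₁ = (V₂/V₁)(V₃/V₂) = 15.6 × (433/144.3) = 46.81.

V₃/V₁ ≈ 46.8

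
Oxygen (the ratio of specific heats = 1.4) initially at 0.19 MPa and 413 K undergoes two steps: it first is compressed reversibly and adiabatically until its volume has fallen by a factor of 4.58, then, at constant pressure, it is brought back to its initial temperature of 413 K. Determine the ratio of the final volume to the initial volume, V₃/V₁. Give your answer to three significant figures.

Adiabatic step: V₂/V₁ = 0.2183; T₂ = T₁·4.58^(0.4) = 759.1 K.
Isobaric step: V₃/V₂ = T₃/T₂ = 413/759.1.
V₃/V₁ = (V₂/V₁)(V₃/V₂) = 0.2183 × (413/759.1) = 0.1188.

V₃/V₁ ≈ 0.119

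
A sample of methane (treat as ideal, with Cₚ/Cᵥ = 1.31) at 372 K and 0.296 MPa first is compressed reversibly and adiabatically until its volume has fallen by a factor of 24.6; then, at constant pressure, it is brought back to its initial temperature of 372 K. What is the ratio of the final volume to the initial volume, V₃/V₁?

V₃/V₁ ≈ 0.0151

Adiabatic step: V₂/V₁ = 0.04065; T₂ = T₁·24.6^(0.31) = 1004 K.
Isobaric step: V₃/V₂ = T₃/T₂ = 372/1004.
V₃/V₁ = (V₂/V₁)(V₃/V₂) = 0.04065 × (372/1004) = 0.01506.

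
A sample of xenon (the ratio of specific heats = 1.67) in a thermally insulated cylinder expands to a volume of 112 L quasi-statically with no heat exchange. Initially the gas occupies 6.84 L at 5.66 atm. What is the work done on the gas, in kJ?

P₂ = P₁(V₁/V₂)^γ = 5.66×(6.84/112)^(1.67) = 0.05311 atm.
For a reversible adiabat, W_by_gas = (P₁V₁ − P₂V₂)/(γ−1).
W_by = (573500×0.00684 − 5381×0.112) / (0.67) = 4955 J.
W_on_gas = −W_by = -4955 J.

W ≈ -4.96 kJ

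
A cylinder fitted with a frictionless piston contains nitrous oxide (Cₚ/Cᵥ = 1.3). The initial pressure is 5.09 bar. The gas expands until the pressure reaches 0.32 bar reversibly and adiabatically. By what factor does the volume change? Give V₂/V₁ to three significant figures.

V₂/V₁ ≈ 8.40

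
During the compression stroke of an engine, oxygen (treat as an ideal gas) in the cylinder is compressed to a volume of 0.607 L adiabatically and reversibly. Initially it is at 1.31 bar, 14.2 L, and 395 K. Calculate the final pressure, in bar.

P₂ ≈ 108 bar

Adiabatic: P₁V₁^γ = P₂V₂^γ ⇒ P₂ = P₁ (V₁/V₂)^γ.
γ = 7/5 for a diatomic ideal gas.
P₂ = 1.31 × (14.2/0.607)^(7/5) = 108.1 bar.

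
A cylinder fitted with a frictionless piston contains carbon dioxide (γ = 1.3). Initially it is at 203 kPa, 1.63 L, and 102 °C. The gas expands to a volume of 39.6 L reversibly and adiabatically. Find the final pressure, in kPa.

Since PV^γ is constant along a reversible adiabat, P₂ = P₁ (V₁/V₂)^γ.
P₂ = 203 × (1.63/39.6)^(1.3) = 3.209 kPa.

P₂ ≈ 3.21 kPa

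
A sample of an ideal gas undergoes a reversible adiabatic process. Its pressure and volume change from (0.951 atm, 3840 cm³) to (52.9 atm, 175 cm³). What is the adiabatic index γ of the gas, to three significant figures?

γ ≈ 1.30

PV^γ = const ⇒ γ = ln(P₂/P₁) / ln(V₁/V₂).
γ = ln(52.9/0.951) / ln(3840/175) = 1.301.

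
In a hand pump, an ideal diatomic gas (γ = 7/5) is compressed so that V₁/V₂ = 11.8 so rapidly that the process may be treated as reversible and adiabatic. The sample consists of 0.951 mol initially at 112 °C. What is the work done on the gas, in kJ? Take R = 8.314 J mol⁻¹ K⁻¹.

Adiabatic: T₁V₁^(γ−1) = T₂V₂^(γ−1) ⇒ T₂ = T₁ (V₁/V₂)^(γ−1).
T₁ = 112 °C = 385.1 K.
T₂ = 385.1 × 11.8^(2/5) = 1034 K.
Q = 0, so ΔU = W_on_gas = nCᵥΔT with Cᵥ = R/(γ−1) = 20.79 J/(mol·K).
ΔU = 0.951 × 20.79 × (1034 − 385.1) = 12820 J.

W ≈ 12.8 kJ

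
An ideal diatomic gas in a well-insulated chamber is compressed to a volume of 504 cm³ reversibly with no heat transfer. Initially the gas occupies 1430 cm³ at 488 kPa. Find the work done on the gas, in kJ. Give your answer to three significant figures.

W ≈ 0.903 kJ

γ = 7/5 for a diatomic ideal gas.
P₂ = P₁(V₁/V₂)^γ = 488×(1430/504)^(7/5) = 2101 kPa.
For a reversible adiabat, W_by_gas = (P₁V₁ − P₂V₂)/(γ−1).
W_by = (488000×0.00143 − 2.101×10^6×0.000504) / (2/5) = -903 J.
W_on_gas = −W_by = 903 J.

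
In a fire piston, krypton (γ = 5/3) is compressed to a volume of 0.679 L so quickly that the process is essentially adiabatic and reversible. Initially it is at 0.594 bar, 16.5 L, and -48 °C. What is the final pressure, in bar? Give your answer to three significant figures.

Adiabatic: P₁V₁^γ = P₂V₂^γ ⇒ P₂ = P₁ (V₁/V₂)^γ.
P₂ = 0.594 × (16.5/0.679)^(5/3) = 121.1 bar.

P₂ ≈ 121 bar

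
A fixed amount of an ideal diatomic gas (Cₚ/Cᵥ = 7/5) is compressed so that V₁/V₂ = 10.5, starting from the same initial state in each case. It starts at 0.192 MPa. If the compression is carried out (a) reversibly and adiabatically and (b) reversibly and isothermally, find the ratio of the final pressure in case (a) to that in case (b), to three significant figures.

Isothermal: P_b = P₁(V₁/V₂) = 0.192×10.5.
Adiabatic: P_a = P₁(V₁/V₂)^γ = 0.192×10.5^(7/5).
P_a/P_b = (V₁/V₂)^(γ−1) = 10.5^(2/5) = 2.561.

P_adiabatic / P_isothermal ≈ 2.56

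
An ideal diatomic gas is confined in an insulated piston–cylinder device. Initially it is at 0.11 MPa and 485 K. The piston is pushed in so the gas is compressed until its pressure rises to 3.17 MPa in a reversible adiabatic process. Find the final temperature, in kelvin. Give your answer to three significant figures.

T₂ ≈ 1270 K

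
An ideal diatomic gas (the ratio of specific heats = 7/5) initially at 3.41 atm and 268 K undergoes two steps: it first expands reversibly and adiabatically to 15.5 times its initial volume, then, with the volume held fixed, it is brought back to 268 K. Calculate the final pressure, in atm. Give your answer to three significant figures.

P₃ ≈ 0.220 atm

Adiabatic step (PV^γ = const): P₂ = 3.41×(1/15.5)^(7/5) = 0.0735 atm; T₂ = 268×(1/15.5)^(2/5) = 89.54 K.
Isochoric: P₃ = P₂(T₃/T₂) = 0.0735 × (268/89.54) = 0.22 atm.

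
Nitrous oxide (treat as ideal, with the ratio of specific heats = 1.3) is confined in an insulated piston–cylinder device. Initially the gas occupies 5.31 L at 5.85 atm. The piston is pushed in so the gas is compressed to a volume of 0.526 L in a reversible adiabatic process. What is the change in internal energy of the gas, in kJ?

ΔU ≈ 10.5 kJ

P₂ = P₁(V₁/V₂)^γ = 5.85×(5.31/0.526)^(1.3) = 118.2 atm.
For a reversible adiabat, W_by_gas = (P₁V₁ − P₂V₂)/(γ−1).
W_by = (592800×0.00531 − 1.197×10^7×0.000526) / (0.3) = -10500 J.
Q = 0 ⇒ ΔU = −W_by = 10500 J.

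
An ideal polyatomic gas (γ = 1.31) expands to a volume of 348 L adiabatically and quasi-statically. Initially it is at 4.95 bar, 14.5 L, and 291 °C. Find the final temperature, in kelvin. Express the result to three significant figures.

For a reversible adiabat TV^(γ−1) is constant, so T₂ = T₁ (V₁/V₂)^(γ−1).
T₁ = 291 °C = 564.1 K.
T₂ = 564.1 × (14.5/348)^(0.31) = 210.6 K.

T₂ ≈ 211 K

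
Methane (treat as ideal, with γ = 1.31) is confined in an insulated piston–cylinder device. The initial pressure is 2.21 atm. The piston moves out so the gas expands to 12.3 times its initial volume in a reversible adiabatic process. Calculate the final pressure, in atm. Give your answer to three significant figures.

Since PV^γ is constant along a reversible adiabat, P₂ = P₁ (V₁/V₂)^γ.
P₂ = 2.21 × (1/12.3)^(1.31) = 0.08253 atm.

P₂ ≈ 0.0825 atm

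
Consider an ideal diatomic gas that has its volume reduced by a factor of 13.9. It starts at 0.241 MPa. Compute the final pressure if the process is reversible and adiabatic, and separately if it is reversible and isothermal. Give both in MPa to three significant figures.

For a diatomic ideal gas γ = 7/5.
Isothermal: P₂ = P₁(V₁/V₂) = 0.241×13.9 = 3.35 MPa.
Adiabatic: P₂ = P₁(V₁/V₂)^γ = 0.241×13.9^(7/5) = 9.599 MPa.

adiabatic: 9.60 MPa; isothermal: 3.35 MPa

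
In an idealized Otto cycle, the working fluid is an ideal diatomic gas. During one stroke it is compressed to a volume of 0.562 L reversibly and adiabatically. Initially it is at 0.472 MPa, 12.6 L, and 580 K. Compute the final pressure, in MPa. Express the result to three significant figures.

P₂ ≈ 36.7 MPa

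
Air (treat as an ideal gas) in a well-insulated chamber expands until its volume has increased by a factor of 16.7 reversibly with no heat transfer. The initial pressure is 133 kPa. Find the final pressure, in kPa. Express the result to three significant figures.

Since PV^γ is constant along a reversible adiabat, P₂ = P₁ (V₁/V₂)^γ.
For a diatomic ideal gas γ = 7/5.
P₂ = 133 × (1/16.7)^(7/5) = 2.583 kPa.

P₂ ≈ 2.58 kPa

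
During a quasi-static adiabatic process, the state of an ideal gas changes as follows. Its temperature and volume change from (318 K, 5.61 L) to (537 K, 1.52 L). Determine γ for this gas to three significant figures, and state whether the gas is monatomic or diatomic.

γ ≈ 1.40; diatomic

TV^(γ−1) = const ⇒ γ − 1 = ln(T₂/T₁) / ln(V₁/V₂).
γ = 1 + ln(537/318) / ln(5.61/1.52) = 1.401.
γ ≈ 1.40 is close to 7/5, so the gas is diatomic.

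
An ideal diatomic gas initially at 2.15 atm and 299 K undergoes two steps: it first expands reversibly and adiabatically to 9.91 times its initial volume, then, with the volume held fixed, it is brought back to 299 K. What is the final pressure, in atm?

P₃ ≈ 0.217 atm

For a diatomic ideal gas γ = 7/5.
Adiabatic step (PV^γ = const): P₂ = 2.15×(1/9.91)^(7/5) = 0.08668 atm; T₂ = 299×(1/9.91)^(2/5) = 119.5 K.
Isochoric: P₃ = P₂(T₃/T₂) = 0.08668 × (299/119.5) = 0.217 atm.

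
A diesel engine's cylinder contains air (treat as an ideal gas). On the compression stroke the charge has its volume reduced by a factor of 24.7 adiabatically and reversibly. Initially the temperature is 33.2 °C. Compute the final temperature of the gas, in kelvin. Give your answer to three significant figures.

Adiabatic: T₁V₁^(γ−1) = T₂V₂^(γ−1) ⇒ T₂ = T₁ (V₁/V₂)^(γ−1).
For a diatomic ideal gas γ = 7/5, so γ−1 = 2/5.
T₁ = 33.2 °C = 306.3 K.
T₂ = 306.3 × 24.7^(2/5) = 1105 K.

T₂ ≈ 1100 K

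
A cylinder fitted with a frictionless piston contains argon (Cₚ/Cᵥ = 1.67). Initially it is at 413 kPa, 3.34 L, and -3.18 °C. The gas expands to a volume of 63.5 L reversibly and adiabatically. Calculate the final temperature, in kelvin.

T₂ ≈ 37.5 K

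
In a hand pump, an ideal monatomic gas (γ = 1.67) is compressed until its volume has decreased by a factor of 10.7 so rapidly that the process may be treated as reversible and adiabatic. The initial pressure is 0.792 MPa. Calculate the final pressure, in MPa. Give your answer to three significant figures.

P₂ ≈ 41.5 MPa

Since PV^γ is constant along a reversible adiabat, P₂ = P₁ (V₁/V₂)^γ.
P₂ = 0.792 × 10.7^(1.67) = 41.48 MPa.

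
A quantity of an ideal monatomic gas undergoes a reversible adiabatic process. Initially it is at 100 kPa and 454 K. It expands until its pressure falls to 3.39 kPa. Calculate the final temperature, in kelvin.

T₂ ≈ 117 K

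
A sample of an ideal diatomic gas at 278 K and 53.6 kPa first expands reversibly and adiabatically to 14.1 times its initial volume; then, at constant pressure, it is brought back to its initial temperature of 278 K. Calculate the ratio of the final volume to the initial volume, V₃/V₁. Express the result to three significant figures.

V₃/V₁ ≈ 40.6

For a diatomic ideal gas γ = 7/5.
Adiabatic step: V₂/V₁ = 14.1; T₂ = T₁·(1/14.1)^(2/5) = 96.46 K.
Isobaric step: V₃/V₂ = T₃/T₂ = 278/96.46.
V₃/V₁ = (V₂/V₁)(V₃/V₂) = 14.1 × (278/96.46) = 40.64.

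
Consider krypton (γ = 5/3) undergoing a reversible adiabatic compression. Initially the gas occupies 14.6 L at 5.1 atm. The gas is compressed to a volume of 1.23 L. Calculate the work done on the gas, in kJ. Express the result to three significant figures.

W ≈ 47.6 kJ

P₂ = P₁(V₁/V₂)^γ = 5.1×(14.6/1.23)^(5/3) = 315 atm.
For a reversible adiabat, W_by_gas = (P₁V₁ − P₂V₂)/(γ−1).
W_by = (516800×0.0146 − 3.192×10^7×0.00123) / (2/3) = -47570 J.
W_on_gas = −W_by = 47570 J.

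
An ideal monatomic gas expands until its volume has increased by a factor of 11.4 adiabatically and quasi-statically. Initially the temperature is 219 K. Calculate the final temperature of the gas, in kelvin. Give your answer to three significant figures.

T₂ ≈ 43.2 K

For a reversible adiabat TV^(γ−1) is constant, so T₂ = T₁ (V₁/V₂)^(γ−1).
For a monatomic ideal gas γ = 5/3, so γ−1 = 2/3.
T₂ = 219 × (1/11.4)^(2/3) = 43.24 K.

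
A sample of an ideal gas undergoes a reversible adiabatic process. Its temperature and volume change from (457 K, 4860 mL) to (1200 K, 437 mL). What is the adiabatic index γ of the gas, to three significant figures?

TV^(γ−1) = const ⇒ γ − 1 = ln(T₂/T₁) / ln(V₁/V₂).
γ = 1 + ln(1200/457) / ln(4860/437) = 1.401.

γ ≈ 1.40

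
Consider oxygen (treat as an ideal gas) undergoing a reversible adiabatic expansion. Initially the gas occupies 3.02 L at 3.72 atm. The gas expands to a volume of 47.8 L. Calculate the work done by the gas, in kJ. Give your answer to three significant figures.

γ = 7/5 for a diatomic ideal gas.
P₂ = P₁(V₁/V₂)^γ = 3.72×(3.02/47.8)^(7/5) = 0.07787 atm.
For a reversible adiabat, W_by_gas = (P₁V₁ − P₂V₂)/(γ−1).
W_by = (376900×0.00302 − 7890×0.0478) / (2/5) = 1903 J.

W ≈ 1.90 kJ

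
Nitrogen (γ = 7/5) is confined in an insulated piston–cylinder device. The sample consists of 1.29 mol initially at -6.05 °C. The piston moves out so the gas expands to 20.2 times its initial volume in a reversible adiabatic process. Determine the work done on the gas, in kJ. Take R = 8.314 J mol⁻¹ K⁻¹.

For a reversible adiabat TV^(γ−1) is constant, so T₂ = T₁ (V₁/V₂)^(γ−1).
T₁ = -6.05 °C = 267.1 K.
T₂ = 267.1 × (1/20.2)^(2/5) = 80.27 K.
Q = 0, so ΔU = W_on_gas = nCᵥΔT with Cᵥ = R/(γ−1) = 20.79 J/(mol·K).
ΔU = 1.29 × 20.79 × (80.27 − 267.1) = -5010 J.

W ≈ -5.01 kJ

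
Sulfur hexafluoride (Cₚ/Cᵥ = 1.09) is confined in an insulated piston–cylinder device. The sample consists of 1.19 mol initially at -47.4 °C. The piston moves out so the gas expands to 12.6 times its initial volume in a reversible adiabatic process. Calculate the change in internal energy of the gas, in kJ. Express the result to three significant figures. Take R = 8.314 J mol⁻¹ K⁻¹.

ΔU ≈ -5.06 kJ

Adiabatic: T₁V₁^(γ−1) = T₂V₂^(γ−1) ⇒ T₂ = T₁ (V₁/V₂)^(γ−1).
T₁ = -47.4 °C = 225.7 K.
T₂ = 225.7 × (1/12.6)^(0.09) = 179.7 K.
Q = 0, so ΔU = W_on_gas = nCᵥΔT with Cᵥ = R/(γ−1) = 92.38 J/(mol·K).
ΔU = 1.19 × 92.38 × (179.7 − 225.7) = -5060 J.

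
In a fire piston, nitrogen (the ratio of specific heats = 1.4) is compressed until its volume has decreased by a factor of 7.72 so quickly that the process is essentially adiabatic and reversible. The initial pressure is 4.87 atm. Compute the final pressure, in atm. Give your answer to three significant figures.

Adiabatic: P₁V₁^γ = P₂V₂^γ ⇒ P₂ = P₁ (V₁/V₂)^γ.
P₂ = 4.87 × 7.72^(1.4) = 85.15 atm.

P₂ ≈ 85.2 atm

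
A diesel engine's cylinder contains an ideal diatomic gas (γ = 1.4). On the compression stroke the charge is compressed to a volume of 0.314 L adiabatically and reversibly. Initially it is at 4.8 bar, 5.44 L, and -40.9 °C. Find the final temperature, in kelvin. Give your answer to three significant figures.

T₂ ≈ 727 K

Adiabatic: T₁V₁^(γ−1) = T₂V₂^(γ−1) ⇒ T₂ = T₁ (V₁/V₂)^(γ−1).
T₁ = -40.9 °C = 232.2 K.
T₂ = 232.2 × (5.44/0.314)^(0.4) = 726.8 K.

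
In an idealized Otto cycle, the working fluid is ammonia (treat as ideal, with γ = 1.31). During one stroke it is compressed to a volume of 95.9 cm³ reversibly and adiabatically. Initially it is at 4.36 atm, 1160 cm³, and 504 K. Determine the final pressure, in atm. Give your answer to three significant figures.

P₂ ≈ 114 atm

Since PV^γ is constant along a reversible adiabat, P₂ = P₁ (V₁/V₂)^γ.
P₂ = 4.36 × (1160/95.9)^(1.31) = 114.2 atm.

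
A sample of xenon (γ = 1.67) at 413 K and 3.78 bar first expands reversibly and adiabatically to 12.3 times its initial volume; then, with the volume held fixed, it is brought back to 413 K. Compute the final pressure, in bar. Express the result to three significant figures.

P₃ ≈ 0.307 bar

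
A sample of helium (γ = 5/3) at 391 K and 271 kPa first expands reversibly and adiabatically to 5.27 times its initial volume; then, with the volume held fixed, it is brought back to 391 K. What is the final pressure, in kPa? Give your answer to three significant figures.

Adiabatic step (PV^γ = const): P₂ = 271×(1/5.27)^(5/3) = 16.98 kPa; T₂ = 391×(1/5.27)^(2/3) = 129.1 K.
Isochoric: P₃ = P₂(T₃/T₂) = 16.98 × (391/129.1) = 51.42 kPa.

P₃ ≈ 51.4 kPa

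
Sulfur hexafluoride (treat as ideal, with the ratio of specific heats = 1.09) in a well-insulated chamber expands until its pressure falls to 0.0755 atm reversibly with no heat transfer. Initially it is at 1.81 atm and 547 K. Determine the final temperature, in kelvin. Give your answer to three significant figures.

T₂ ≈ 421 K

Along an adiabat T P^((1−γ)/γ) is constant, so T₂ = T₁ (P₂/P₁)^((γ−1)/γ).
T₂ = 547 × (0.0755/1.81)^(0.0826) = 420.8 K.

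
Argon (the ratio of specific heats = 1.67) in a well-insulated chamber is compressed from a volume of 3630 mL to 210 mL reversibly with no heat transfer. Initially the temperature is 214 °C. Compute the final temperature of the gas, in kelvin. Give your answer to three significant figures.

Adiabatic: T₁V₁^(γ−1) = T₂V₂^(γ−1) ⇒ T₂ = T₁ (V₁/V₂)^(γ−1).
T₁ = 214 °C = 487.1 K.
T₂ = 487.1 × (3630/210)^(0.67) = 3288 K.

T₂ ≈ 3290 K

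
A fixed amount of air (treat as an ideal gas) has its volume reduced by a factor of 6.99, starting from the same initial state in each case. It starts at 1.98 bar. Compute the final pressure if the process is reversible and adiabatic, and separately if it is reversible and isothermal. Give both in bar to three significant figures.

For a diatomic ideal gas γ = 7/5.
Isothermal: P₂ = P₁(V₁/V₂) = 1.98×6.99 = 13.84 bar.
Adiabatic: P₂ = P₁(V₁/V₂)^γ = 1.98×6.99^(7/5) = 30.13 bar.

adiabatic: 30.1 bar; isothermal: 13.8 bar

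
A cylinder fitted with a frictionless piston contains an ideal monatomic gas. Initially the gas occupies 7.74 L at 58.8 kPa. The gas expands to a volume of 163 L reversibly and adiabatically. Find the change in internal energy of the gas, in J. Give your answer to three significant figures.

ΔU ≈ -593 J

γ = 5/3 for a monatomic ideal gas.
P₂ = P₁(V₁/V₂)^γ = 58.8×(7.74/163)^(5/3) = 0.3661 kPa.
For a reversible adiabat, W_by_gas = (P₁V₁ − P₂V₂)/(γ−1).
W_by = (58800×0.00774 − 366.1×0.163) / (2/3) = 593.1 J.
Q = 0 ⇒ ΔU = −W_by = -593.1 J.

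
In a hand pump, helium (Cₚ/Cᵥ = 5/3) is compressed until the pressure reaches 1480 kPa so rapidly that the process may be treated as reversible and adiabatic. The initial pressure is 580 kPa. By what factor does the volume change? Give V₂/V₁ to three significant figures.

V₂/V₁ ≈ 0.570

From PV^γ = const, V₂/V₁ = (P₁/P₂)^(1/γ).
V₂/V₁ = (580/1480)^(3/5) = 0.57.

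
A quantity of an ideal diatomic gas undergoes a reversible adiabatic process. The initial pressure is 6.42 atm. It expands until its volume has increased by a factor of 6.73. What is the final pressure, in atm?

Since PV^γ is constant along a reversible adiabat, P₂ = P₁ (V₁/V₂)^γ.
For a diatomic ideal gas γ = 7/5.
P₂ = 6.42 × (1/6.73)^(7/5) = 0.445 atm.

P₂ ≈ 0.445 atm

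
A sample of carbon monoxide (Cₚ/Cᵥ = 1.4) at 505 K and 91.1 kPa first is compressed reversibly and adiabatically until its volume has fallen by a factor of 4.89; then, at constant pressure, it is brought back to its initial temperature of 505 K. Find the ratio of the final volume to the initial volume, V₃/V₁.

V₃/V₁ ≈ 0.108

Adiabatic step: V₂/V₁ = 0.2045; T₂ = T₁·4.89^(0.4) = 952.8 K.
Isobaric step: V₃/V₂ = T₃/T₂ = 505/952.8.
V₃/V₁ = (V₂/V₁)(V₃/V₂) = 0.2045 × (505/952.8) = 0.1084.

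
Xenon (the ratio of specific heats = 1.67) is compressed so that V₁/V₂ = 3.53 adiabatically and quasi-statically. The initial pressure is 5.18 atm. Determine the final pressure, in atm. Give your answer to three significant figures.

P₂ ≈ 42.6 atm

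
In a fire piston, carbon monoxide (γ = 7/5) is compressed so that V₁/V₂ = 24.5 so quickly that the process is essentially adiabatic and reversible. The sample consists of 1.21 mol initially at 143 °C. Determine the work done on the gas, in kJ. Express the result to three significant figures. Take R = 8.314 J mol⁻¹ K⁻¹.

W ≈ 27.2 kJ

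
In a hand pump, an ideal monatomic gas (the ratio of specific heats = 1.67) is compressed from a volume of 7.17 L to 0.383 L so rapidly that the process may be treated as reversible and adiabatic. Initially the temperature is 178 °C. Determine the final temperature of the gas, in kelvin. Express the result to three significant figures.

For a reversible adiabat TV^(γ−1) is constant, so T₂ = T₁ (V₁/V₂)^(γ−1).
T₁ = 178 °C = 451.1 K.
T₂ = 451.1 × (7.17/0.383)^(0.67) = 3212 K.

T₂ ≈ 3210 K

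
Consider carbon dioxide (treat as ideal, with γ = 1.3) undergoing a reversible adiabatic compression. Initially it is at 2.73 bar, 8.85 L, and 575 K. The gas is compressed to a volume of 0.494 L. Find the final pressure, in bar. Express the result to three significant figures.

P₂ ≈ 116 bar

Adiabatic: P₁V₁^γ = P₂V₂^γ ⇒ P₂ = P₁ (V₁/V₂)^γ.
P₂ = 2.73 × (8.85/0.494)^(1.3) = 116.2 bar.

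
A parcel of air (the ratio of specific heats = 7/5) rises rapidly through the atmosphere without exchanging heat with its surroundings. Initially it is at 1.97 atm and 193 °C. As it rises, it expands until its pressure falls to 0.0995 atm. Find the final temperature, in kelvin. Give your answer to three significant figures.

T₂ ≈ 199 K

Along an adiabat T P^((1−γ)/γ) is constant, so T₂ = T₁ (P₂/P₁)^((γ−1)/γ).
T₁ = 193 °C = 466.1 K.
T₂ = 466.1 × (0.0995/1.97)^(2/7) = 198.6 K.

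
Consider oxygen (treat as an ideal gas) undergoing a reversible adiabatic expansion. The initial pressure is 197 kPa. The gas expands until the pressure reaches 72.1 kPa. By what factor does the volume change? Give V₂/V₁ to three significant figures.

V₂/V₁ ≈ 2.05

From PV^γ = const, V₂/V₁ = (P₁/P₂)^(1/γ).
For a diatomic ideal gas γ = 7/5.
V₂/V₁ = (197/72.1)^(5/7) = 2.05.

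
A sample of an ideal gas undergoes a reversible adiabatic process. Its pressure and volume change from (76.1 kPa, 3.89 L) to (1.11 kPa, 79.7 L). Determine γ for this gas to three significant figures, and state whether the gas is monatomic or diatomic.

γ ≈ 1.40; diatomic

PV^γ = const ⇒ γ = ln(P₂/P₁) / ln(V₁/V₂).
γ = ln(1.11/76.1) / ln(3.89/79.7) = 1.4.
γ ≈ 1.40 is close to 7/5, so the gas is diatomic.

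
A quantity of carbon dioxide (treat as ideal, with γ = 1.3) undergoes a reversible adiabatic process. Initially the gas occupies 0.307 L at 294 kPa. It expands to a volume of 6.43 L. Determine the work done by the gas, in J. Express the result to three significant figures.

P₂ = P₁(V₁/V₂)^γ = 294×(0.307/6.43)^(1.3) = 5.636 kPa.
For a reversible adiabat, W_by_gas = (P₁V₁ − P₂V₂)/(γ−1).
W_by = (294000×0.000307 − 5636×0.00643) / (0.3) = 180.1 J.

W ≈ 180 J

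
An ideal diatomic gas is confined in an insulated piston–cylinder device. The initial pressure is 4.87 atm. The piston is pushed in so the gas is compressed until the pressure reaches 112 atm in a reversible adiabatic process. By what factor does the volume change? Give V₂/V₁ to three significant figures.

From PV^γ = const, V₂/V₁ = (P₁/P₂)^(1/γ).
For a diatomic ideal gas γ = 7/5.
V₂/V₁ = (4.87/112)^(5/7) = 0.1065.

V₂/V₁ ≈ 0.107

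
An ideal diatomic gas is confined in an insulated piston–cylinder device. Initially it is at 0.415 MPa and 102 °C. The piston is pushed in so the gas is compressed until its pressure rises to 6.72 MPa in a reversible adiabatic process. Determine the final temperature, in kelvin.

Along an adiabat T P^((1−γ)/γ) is constant, so T₂ = T₁ (P₂/P₁)^((γ−1)/γ).
For a diatomic ideal gas γ = 7/5, so (γ−1)/γ = 2/7.
T₁ = 102 °C = 375.1 K.
T₂ = 375.1 × (6.72/0.415)^(2/7) = 831.2 K.

T₂ ≈ 831 K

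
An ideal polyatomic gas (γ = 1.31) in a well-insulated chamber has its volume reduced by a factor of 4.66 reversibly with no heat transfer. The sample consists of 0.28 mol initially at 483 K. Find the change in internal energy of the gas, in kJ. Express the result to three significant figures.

Adiabatic: T₁V₁^(γ−1) = T₂V₂^(γ−1) ⇒ T₂ = T₁ (V₁/V₂)^(γ−1).
T₂ = 483 × 4.66^(0.31) = 778.3 K.
Q = 0, so ΔU = W_on_gas = nCᵥΔT with Cᵥ = R/(γ−1) = 26.82 J/(mol·K).
ΔU = 0.28 × 26.82 × (778.3 − 483) = 2218 J.

ΔU ≈ 2.22 kJ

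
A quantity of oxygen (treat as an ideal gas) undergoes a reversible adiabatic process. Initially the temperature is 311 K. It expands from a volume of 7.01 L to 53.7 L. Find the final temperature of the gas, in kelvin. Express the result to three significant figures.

Adiabatic: T₁V₁^(γ−1) = T₂V₂^(γ−1) ⇒ T₂ = T₁ (V₁/V₂)^(γ−1).
For a diatomic ideal gas γ = 7/5, so γ−1 = 2/5.
T₂ = 311 × (7.01/53.7)^(2/5) = 137.7 K.

T₂ ≈ 138 K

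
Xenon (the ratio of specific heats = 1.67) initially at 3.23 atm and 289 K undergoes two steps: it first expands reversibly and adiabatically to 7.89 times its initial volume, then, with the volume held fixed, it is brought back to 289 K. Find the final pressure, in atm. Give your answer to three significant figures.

P₃ ≈ 0.409 atm

Adiabatic step (PV^γ = const): P₂ = 3.23×(1/7.89)^(1.67) = 0.1026 atm; T₂ = 289×(1/7.89)^(0.67) = 72.42 K.
Isochoric: P₃ = P₂(T₃/T₂) = 0.1026 × (289/72.42) = 0.4094 atm.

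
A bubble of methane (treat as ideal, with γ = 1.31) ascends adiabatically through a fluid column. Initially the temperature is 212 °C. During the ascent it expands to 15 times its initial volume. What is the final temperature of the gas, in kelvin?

T₂ ≈ 210 K

Adiabatic: T₁V₁^(γ−1) = T₂V₂^(γ−1) ⇒ T₂ = T₁ (V₁/V₂)^(γ−1).
T₁ = 212 °C = 485.1 K.
T₂ = 485.1 × (1/15)^(0.31) = 209.6 K.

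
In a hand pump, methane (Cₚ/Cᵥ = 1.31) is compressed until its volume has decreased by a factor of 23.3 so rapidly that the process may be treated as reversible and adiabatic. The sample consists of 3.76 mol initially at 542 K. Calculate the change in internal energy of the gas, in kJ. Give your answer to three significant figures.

ΔU ≈ 90.4 kJ

Adiabatic: T₁V₁^(γ−1) = T₂V₂^(γ−1) ⇒ T₂ = T₁ (V₁/V₂)^(γ−1).
T₂ = 542 × 23.3^(0.31) = 1438 K.
Q = 0, so ΔU = W_on_gas = nCᵥΔT with Cᵥ = R/(γ−1) = 26.82 J/(mol·K).
ΔU = 3.76 × 26.82 × (1438 − 542) = 90390 J.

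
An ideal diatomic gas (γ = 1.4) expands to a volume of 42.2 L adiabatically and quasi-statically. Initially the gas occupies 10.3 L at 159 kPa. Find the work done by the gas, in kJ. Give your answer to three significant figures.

W ≈ 1.77 kJ

P₂ = P₁(V₁/V₂)^γ = 159×(10.3/42.2)^(1.4) = 22.08 kPa.
For a reversible adiabat, W_by_gas = (P₁V₁ − P₂V₂)/(γ−1).
W_by = (159000×0.0103 − 22080×0.0422) / (0.4) = 1765 J.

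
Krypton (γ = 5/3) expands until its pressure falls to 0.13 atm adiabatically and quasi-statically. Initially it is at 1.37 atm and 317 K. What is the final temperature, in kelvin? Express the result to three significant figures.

Adiabatic: T₂/T₁ = (P₂/P₁)^((γ−1)/γ).
T₂ = 317 × (0.13/1.37)^(2/5) = 123.6 K.

T₂ ≈ 124 K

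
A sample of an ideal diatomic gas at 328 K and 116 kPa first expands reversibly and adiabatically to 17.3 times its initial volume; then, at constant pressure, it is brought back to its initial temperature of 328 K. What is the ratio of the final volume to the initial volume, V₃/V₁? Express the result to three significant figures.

V₃/V₁ ≈ 54.1

For a diatomic ideal gas γ = 7/5.
Adiabatic step: V₂/V₁ = 17.3; T₂ = T₁·(1/17.3)^(2/5) = 104.9 K.
Isobaric step: V₃/V₂ = T₃/T₂ = 328/104.9.
V₃/V₁ = (V₂/V₁)(V₃/V₂) = 17.3 × (328/104.9) = 54.11.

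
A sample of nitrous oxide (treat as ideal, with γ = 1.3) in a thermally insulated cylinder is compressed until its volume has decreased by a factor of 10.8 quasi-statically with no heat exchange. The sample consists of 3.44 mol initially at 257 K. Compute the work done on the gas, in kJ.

Adiabatic: T₁V₁^(γ−1) = T₂V₂^(γ−1) ⇒ T₂ = T₁ (V₁/V₂)^(γ−1).
T₂ = 257 × 10.8^(0.3) = 524.8 K.
Q = 0, so ΔU = W_on_gas = nCᵥΔT with Cᵥ = R/(γ−1) = 27.71 J/(mol·K).
ΔU = 3.44 × 27.71 × (524.8 − 257) = 25530 J.

W ≈ 25.5 kJ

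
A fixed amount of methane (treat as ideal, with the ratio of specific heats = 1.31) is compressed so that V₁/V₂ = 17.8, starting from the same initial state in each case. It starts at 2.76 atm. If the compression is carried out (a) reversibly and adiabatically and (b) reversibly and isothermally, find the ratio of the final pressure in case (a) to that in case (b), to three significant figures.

Isothermal: P_b = P₁(V₁/V₂) = 2.76×17.8.
Adiabatic: P_a = P₁(V₁/V₂)^γ = 2.76×17.8^(1.31).
P_a/P_b = (V₁/V₂)^(γ−1) = 17.8^(0.31) = 2.441.

P_adiabatic / P_isothermal ≈ 2.44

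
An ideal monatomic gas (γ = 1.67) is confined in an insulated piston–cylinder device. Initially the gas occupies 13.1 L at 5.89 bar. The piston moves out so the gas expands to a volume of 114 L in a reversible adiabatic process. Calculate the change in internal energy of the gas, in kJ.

ΔU ≈ -8.81 kJ

P₂ = P₁(V₁/V₂)^γ = 5.89×(13.1/114)^(1.67) = 0.1588 bar.
For a reversible adiabat, W_by_gas = (P₁V₁ − P₂V₂)/(γ−1).
W_by = (589000×0.0131 − 15880×0.114) / (0.67) = 8814 J.
Q = 0 ⇒ ΔU = −W_by = -8814 J.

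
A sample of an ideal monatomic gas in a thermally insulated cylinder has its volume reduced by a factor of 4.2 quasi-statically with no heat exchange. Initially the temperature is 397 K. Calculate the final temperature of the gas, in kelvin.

For a reversible adiabat TV^(γ−1) is constant, so T₂ = T₁ (V₁/V₂)^(γ−1).
For a monatomic ideal gas γ = 5/3, so γ−1 = 2/3.
T₂ = 397 × 4.2^(2/3) = 1033 K.

T₂ ≈ 1030 K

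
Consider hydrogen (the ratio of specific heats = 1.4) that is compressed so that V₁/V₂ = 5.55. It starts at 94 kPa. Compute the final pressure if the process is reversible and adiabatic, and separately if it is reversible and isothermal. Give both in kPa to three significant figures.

Isothermal: P₂ = P₁(V₁/V₂) = 94×5.55 = 521.7 kPa.
Adiabatic: P₂ = P₁(V₁/V₂)^γ = 94×5.55^(1.4) = 1035 kPa.

adiabatic: 1040 kPa; isothermal: 522 kPa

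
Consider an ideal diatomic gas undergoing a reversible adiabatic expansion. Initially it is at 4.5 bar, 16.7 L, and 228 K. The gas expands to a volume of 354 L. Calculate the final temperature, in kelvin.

For a reversible adiabat TV^(γ−1) is constant, so T₂ = T₁ (V₁/V₂)^(γ−1).
γ = 7/5 for a diatomic ideal gas.
T₂ = 228 × (16.7/354)^(2/5) = 67.21 K.

T₂ ≈ 67.2 K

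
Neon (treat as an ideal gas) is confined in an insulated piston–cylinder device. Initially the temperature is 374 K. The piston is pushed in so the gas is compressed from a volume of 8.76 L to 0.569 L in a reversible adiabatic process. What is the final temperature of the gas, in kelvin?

For a reversible adiabat TV^(γ−1) is constant, so T₂ = T₁ (V₁/V₂)^(γ−1).
For a monatomic ideal gas γ = 5/3, so γ−1 = 2/3.
T₂ = 374 × (8.76/0.569)^(2/3) = 2315 K.

T₂ ≈ 2310 K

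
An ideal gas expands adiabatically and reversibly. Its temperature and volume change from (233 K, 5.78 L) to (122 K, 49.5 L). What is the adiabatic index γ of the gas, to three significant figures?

γ ≈ 1.30

TV^(γ−1) = const ⇒ γ − 1 = ln(T₂/T₁) / ln(V₁/V₂).
γ = 1 + ln(122/233) / ln(5.78/49.5) = 1.301.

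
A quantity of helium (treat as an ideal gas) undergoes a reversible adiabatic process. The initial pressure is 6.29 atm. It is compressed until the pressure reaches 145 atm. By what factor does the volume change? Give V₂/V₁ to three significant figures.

V₂/V₁ ≈ 0.152

From PV^γ = const, V₂/V₁ = (P₁/P₂)^(1/γ).
For a monatomic ideal gas γ = 5/3.
V₂/V₁ = (6.29/145)^(3/5) = 0.1522.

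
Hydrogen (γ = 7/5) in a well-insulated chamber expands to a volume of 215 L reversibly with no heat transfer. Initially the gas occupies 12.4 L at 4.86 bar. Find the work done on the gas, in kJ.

P₂ = P₁(V₁/V₂)^γ = 4.86×(12.4/215)^(7/5) = 0.08954 bar.
For a reversible adiabat, W_by_gas = (P₁V₁ − P₂V₂)/(γ−1).
W_by = (486000×0.0124 − 8954×0.215) / (2/5) = 10250 J.
W_on_gas = −W_by = -10250 J.

W ≈ -10.3 kJ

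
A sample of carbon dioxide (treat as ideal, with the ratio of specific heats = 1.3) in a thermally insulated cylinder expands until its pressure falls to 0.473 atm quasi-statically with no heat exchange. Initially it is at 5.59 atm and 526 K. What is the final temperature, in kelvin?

T₂ ≈ 297 K

Along an adiabat T P^((1−γ)/γ) is constant, so T₂ = T₁ (P₂/P₁)^((γ−1)/γ).
T₂ = 526 × (0.473/5.59)^(0.231) = 297.5 K.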